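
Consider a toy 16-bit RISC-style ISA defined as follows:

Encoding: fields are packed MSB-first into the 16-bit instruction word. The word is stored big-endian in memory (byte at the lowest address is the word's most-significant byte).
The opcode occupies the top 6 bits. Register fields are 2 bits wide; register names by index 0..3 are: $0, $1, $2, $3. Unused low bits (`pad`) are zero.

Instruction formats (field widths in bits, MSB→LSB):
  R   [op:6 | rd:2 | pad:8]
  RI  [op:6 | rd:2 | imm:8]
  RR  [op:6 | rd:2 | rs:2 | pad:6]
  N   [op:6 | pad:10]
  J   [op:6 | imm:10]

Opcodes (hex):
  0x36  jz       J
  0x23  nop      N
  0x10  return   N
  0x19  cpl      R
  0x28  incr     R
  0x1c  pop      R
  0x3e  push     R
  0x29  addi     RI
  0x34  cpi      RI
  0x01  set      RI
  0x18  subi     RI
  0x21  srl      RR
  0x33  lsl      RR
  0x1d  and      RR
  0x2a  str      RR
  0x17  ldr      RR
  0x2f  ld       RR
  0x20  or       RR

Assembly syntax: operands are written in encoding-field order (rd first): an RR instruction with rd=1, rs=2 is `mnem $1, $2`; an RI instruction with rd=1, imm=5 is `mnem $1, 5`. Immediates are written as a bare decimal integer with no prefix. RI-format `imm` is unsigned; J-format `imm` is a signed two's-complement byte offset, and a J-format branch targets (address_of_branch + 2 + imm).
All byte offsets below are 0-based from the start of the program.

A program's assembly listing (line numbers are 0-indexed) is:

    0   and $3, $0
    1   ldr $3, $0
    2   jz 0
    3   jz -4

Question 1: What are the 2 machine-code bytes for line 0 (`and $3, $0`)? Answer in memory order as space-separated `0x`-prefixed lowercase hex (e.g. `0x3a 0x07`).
0. and fields op=0x1d:6|rd=3:2|rs=0:2|pad=0:6 → word 7700h → 77 00

0x77 0x00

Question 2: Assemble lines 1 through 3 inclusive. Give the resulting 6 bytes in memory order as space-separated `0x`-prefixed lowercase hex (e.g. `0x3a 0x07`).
line 1 (ldr): pack op=0x17:6|rd=3:2|rs=0:2|pad=0:6 = 0x5f00; big→ 5f 00
line 2 (jz): pack op=0x36:6|imm=0:10 = 0xd800; big→ d8 00
line 3 (jz): pack op=0x36:6|imm=-4:10 = 0xdbfc; big→ db fc

0x5f 0x00 0xd8 0x00 0xdb 0xfc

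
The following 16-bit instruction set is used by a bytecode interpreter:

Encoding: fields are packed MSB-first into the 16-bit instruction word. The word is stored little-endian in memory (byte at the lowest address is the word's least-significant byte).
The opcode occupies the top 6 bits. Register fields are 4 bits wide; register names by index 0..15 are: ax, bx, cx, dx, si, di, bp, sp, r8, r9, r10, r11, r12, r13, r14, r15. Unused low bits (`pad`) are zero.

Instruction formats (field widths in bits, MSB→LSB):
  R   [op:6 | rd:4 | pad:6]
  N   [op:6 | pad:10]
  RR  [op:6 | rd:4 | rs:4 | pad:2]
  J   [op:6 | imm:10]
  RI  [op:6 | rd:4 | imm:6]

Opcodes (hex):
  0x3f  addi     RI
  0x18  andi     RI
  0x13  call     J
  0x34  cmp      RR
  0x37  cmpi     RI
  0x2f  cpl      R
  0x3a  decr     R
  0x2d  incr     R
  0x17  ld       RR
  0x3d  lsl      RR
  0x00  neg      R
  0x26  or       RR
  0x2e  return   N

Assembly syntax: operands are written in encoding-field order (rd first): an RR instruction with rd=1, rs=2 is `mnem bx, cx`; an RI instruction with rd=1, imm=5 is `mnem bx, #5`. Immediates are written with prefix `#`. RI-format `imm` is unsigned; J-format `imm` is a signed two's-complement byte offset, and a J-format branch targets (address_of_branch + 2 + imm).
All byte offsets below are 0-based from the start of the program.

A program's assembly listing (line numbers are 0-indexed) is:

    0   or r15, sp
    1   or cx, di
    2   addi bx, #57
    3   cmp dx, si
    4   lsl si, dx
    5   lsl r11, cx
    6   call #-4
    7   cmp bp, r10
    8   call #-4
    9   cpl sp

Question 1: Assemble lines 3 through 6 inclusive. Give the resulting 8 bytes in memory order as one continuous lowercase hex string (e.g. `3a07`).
d0d00cf5c8f6fc4f

3. cmp fields op=0x34:6|rd=3:4|rs=4:4|pad=0:2 → word d0d0h → d0 d0
4. lsl fields op=0x3d:6|rd=4:4|rs=3:4|pad=0:2 → word f50ch → 0c f5
5. lsl fields op=0x3d:6|rd=11:4|rs=2:4|pad=0:2 → word f6c8h → c8 f6
6. call fields op=0x13:6|imm=-4:10 → word 4ffch → fc 4f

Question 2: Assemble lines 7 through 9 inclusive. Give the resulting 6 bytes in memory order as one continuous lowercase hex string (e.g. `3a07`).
a8d1fc4fc0bd

line 7 (cmp): pack op=0x34:6|rd=6:4|rs=10:4|pad=0:2 = 0xd1a8; little→ a8 d1
line 8 (call): pack op=0x13:6|imm=-4:10 = 0x4ffc; little→ fc 4f
line 9 (cpl): pack op=0x2f:6|rd=7:4|pad=0:6 = 0xbdc0; little→ c0 bd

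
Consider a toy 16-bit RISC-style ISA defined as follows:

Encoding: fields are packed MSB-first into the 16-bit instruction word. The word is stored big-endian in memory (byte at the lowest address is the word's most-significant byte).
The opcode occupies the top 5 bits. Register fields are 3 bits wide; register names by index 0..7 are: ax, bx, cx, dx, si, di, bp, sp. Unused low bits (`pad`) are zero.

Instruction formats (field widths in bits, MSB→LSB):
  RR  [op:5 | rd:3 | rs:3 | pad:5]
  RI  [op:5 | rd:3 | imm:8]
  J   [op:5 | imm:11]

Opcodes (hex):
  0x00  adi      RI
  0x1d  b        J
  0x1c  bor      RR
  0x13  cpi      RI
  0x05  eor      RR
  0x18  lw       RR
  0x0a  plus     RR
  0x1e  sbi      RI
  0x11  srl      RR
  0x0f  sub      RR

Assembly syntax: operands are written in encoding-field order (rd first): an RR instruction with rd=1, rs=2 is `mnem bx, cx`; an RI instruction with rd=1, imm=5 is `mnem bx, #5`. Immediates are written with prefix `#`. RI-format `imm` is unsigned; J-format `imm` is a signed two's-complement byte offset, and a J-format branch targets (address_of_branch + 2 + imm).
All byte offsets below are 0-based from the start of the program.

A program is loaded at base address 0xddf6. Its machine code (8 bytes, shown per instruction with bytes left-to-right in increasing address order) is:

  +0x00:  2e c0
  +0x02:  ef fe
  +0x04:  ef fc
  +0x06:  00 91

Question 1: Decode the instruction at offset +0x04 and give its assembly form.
b #-4

+0x04: ef fc ⇒ word 0xeffc (big)
  opcode bits[15:11]=0x1d: b/J
  imm@[10:0]=0x7fc (s11→-4) ⇒ #-4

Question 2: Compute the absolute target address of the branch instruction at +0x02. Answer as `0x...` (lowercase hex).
0xddf8

[02] ef fe → 0xeffe
  top 5b → 0x1d → b [J]
  [10:0] imm=2046 (s11→-2) = #-2
  target = base 0xddf6 + off 0x02 + 2 + imm -2 = 0xddf8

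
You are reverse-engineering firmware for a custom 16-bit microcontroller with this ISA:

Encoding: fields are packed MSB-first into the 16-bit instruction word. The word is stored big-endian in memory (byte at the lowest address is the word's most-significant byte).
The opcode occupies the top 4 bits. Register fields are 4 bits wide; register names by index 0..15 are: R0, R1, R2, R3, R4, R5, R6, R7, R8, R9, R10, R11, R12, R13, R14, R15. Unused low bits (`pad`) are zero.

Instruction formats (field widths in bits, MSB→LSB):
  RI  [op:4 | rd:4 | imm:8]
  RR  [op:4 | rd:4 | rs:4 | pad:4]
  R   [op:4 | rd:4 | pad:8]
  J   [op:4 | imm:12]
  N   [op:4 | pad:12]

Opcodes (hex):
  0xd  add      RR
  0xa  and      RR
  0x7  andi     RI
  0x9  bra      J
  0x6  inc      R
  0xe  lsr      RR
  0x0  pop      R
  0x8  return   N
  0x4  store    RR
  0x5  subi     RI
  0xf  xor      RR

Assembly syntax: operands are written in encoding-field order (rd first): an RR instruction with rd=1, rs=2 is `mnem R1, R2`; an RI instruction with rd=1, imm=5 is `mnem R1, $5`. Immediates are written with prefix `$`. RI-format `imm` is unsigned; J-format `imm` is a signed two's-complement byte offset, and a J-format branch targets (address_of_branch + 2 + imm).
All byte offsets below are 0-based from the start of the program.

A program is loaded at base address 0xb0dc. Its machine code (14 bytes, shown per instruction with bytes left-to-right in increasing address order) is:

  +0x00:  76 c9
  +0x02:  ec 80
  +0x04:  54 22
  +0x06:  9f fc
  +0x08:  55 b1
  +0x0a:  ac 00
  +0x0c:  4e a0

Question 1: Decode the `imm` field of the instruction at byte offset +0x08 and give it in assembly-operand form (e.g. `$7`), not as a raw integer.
$177

+0x08: 55 b1 ⇒ word 0x55b1 (big)
  top 4b → 0x5 → subi [RI]
  [11:8] rd=5 = R5
  [7:0] imm=177 = $177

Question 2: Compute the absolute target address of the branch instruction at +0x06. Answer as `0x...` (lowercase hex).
0xb0e0

[06] 9f fc → 0x9ffc
  opcode bits[15:12]=0x9: bra/J
  [11:0] imm=4092 (s12→-4) = $-4
  target = base 0xb0dc + off 0x06 + 2 + imm -4 = 0xb0e0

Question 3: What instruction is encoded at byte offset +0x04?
off 0x04: read 54 22 as big → 0x5422
  op=0x5422>>12=0x5 ⇒ subi (RI)
  rd@[11:8]=0x4 ⇒ R4
  imm@[7:0]=0x22 ⇒ $34

subi R4, $34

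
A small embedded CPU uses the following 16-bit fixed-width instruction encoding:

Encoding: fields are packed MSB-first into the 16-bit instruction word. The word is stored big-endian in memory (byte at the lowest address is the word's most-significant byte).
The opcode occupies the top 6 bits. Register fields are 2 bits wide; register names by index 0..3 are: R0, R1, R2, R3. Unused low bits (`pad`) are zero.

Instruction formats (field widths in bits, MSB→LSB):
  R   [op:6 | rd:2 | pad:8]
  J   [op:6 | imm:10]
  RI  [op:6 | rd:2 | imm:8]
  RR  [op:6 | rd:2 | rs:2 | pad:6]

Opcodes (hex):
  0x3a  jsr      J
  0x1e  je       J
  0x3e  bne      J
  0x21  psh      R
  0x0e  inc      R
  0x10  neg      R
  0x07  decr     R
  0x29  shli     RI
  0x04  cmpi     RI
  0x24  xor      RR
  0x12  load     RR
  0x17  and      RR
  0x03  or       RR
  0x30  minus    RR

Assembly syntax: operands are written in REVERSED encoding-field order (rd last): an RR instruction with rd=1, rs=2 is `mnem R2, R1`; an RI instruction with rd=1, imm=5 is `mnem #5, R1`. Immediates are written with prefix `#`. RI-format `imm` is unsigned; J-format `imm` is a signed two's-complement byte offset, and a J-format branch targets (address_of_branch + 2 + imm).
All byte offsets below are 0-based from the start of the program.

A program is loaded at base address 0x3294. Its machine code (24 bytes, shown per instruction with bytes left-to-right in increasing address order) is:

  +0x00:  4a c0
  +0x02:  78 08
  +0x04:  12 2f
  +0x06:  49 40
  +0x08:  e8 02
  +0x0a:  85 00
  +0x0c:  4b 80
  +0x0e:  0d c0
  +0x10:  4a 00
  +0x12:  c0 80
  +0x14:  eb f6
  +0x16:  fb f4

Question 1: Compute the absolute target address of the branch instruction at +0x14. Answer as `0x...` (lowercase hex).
0x32a0

@+14  big-endian(eb f6) = 0xebf6
  op=0xebf6>>10=0x3a ⇒ jsr (J)
  imm: (w>>0)&0x3ff=0x3f6 (s10→-10) → #-10
  target = base 0x3294 + off 0x14 + 2 + imm -10 = 0x32a0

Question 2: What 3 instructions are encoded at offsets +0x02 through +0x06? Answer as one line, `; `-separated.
off 0x02: read 78 08 as big → 0x7808
  top 6b → 0x1e → je [J]
  imm@[9:0]=0x8 ⇒ #8
off 0x04: read 12 2f as big → 0x122f
  top 6b → 0x4 → cmpi [RI]
  rd@[9:8]=0x2 ⇒ R2
  imm@[7:0]=0x2f ⇒ #47
off 0x06: read 49 40 as big → 0x4940
  top 6b → 0x12 → load [RR]
  rd@[9:8]=0x1 ⇒ R1
  rs@[7:6]=0x1 ⇒ R1

je #8; cmpi #47, R2; load R1, R1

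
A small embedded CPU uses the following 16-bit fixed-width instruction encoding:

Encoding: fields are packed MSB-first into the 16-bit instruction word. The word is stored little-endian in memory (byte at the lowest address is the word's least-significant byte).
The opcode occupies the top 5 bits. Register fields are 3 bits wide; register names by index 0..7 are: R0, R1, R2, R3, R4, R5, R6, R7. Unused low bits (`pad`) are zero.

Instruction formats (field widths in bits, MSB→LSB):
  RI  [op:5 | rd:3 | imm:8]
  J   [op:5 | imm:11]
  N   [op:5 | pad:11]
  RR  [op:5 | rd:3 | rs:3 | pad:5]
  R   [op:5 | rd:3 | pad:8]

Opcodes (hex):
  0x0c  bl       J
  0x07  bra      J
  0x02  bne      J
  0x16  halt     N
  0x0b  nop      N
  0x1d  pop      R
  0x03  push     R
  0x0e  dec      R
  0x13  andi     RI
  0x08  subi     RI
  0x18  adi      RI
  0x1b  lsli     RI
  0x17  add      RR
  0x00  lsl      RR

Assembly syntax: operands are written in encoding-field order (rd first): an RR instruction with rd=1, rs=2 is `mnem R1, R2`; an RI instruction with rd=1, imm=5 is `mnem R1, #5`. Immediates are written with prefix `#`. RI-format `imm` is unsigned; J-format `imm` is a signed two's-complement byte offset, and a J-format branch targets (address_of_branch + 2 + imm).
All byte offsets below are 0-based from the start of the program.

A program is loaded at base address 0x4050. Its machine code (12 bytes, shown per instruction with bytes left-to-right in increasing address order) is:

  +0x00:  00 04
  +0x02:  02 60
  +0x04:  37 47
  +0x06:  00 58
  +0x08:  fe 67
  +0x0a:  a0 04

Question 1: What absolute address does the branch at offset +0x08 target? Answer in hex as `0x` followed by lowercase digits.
0x4058

[08] fe 67 → 0x67fe
  opcode bits[15:11]=0xc: bl/J
  [10:0] imm=2046 (s11→-2) = #-2
  target = base 0x4050 + off 0x08 + 2 + imm -2 = 0x4058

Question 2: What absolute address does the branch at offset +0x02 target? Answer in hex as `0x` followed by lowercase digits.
[02] 02 60 → 0x6002
  top 5b → 0xc → bl [J]
  imm@[10:0]=0x2 ⇒ #2
  target = base 0x4050 + off 0x02 + 2 + imm 2 = 0x4056

0x4056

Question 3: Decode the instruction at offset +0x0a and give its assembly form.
lsl R4, R5

off 0x0a: read a0 04 as little → 0x04a0
  top 5b → 0x0 → lsl [RR]
  rd: (w>>8)&0x7=0x4 → R4
  rs: (w>>5)&0x7=0x5 → R5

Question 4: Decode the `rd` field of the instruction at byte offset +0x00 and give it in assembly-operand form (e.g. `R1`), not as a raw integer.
R4

off 0x00: read 00 04 as little → 0x0400
  op=0x0400>>11=0x0 ⇒ lsl (RR)
  rd: (w>>8)&0x7=0x4 → R4
  rs: (w>>5)&0x7=0x0 → R0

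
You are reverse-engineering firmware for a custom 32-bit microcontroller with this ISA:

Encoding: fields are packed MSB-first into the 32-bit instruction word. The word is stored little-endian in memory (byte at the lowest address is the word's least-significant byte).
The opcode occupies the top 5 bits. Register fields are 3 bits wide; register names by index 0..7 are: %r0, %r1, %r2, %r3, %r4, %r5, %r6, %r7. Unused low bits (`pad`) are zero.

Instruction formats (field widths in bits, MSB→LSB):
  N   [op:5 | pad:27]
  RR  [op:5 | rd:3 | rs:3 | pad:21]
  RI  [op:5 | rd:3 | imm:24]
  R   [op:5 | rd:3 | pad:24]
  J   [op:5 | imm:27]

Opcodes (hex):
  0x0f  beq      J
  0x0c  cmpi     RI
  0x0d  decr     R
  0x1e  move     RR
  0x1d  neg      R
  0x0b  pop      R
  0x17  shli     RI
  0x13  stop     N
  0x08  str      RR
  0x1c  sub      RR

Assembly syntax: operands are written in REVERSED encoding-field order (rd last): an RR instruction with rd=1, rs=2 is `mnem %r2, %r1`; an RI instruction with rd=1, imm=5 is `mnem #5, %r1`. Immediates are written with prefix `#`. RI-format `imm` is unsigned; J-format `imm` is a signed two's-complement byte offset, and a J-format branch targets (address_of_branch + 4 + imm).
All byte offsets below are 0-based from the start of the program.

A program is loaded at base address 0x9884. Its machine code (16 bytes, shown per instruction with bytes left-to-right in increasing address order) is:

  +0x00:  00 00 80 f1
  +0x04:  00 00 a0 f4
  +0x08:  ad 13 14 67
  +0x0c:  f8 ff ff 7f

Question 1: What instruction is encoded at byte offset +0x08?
[08] ad 13 14 67 → 0x671413ad
  opcode bits[31:27]=0xc: cmpi/RI
  rd: (w>>24)&0x7=0x7 → %r7
  imm: (w>>0)&0xffffff=0x1413ad → #1315757

cmpi #1315757, %r7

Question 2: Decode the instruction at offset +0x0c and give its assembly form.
beq #-8

[0c] f8 ff ff 7f → 0x7ffffff8
  op=0x7ffffff8>>27=0xf ⇒ beq (J)
  imm@[26:0]=0x7fffff8 (s27→-8) ⇒ #-8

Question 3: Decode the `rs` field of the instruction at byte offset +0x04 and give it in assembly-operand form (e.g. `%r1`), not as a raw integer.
off 0x04: read 00 00 a0 f4 as little → 0xf4a00000
  top 5b → 0x1e → move [RR]
  [26:24] rd=4 = %r4
  [23:21] rs=5 = %r5

%r5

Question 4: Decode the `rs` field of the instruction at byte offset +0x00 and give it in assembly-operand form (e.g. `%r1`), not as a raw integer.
off 0x00: read 00 00 80 f1 as little → 0xf1800000
  opcode bits[31:27]=0x1e: move/RR
  rd@[26:24]=0x1 ⇒ %r1
  rs@[23:21]=0x4 ⇒ %r4

%r4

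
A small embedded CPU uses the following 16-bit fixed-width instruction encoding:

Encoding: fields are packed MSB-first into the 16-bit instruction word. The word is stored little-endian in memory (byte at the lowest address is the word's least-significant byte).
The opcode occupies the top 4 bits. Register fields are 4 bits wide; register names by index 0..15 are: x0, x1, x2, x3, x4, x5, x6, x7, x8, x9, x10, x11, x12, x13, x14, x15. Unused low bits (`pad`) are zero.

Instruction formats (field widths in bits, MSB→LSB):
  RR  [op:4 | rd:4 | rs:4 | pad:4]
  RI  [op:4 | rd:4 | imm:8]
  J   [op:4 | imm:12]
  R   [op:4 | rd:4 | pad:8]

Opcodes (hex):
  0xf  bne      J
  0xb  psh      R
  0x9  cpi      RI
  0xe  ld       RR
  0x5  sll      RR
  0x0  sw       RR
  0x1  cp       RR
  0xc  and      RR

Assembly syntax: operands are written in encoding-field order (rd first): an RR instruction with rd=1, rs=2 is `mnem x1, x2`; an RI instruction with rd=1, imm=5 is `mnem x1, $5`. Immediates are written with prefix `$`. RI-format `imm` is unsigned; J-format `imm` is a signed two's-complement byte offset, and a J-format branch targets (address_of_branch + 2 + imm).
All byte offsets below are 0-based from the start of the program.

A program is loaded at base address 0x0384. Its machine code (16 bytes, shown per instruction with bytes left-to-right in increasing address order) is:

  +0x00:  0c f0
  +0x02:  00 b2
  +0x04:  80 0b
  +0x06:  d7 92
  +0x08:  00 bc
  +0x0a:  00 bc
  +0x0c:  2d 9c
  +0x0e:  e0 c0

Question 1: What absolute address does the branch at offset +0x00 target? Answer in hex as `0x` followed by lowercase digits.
0x0392

off 0x00: read 0c f0 as little → 0xf00c
  top 4b → 0xf → bne [J]
  imm@[11:0]=0xc ⇒ $12
  target = base 0x0384 + off 0x00 + 2 + imm 12 = 0x0392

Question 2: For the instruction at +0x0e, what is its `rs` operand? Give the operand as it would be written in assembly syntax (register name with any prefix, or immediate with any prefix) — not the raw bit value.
x14

+0x0e: e0 c0 ⇒ word 0xc0e0 (little)
  opcode bits[15:12]=0xc: and/RR
  rd@[11:8]=0x0 ⇒ x0
  rs@[7:4]=0xe ⇒ x14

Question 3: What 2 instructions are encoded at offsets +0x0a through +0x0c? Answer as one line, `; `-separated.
@+0a  little-endian(00 bc) = 0xbc00
  op=0xbc00>>12=0xb ⇒ psh (R)
  rd: (w>>8)&0xf=0xc → x12
@+0c  little-endian(2d 9c) = 0x9c2d
  op=0x9c2d>>12=0x9 ⇒ cpi (RI)
  rd: (w>>8)&0xf=0xc → x12
  imm: (w>>0)&0xff=0x2d → $45

psh x12; cpi x12, $45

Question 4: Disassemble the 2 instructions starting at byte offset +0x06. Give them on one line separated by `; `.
+0x06: d7 92 ⇒ word 0x92d7 (little)
  opcode bits[15:12]=0x9: cpi/RI
  rd: (w>>8)&0xf=0x2 → x2
  imm: (w>>0)&0xff=0xd7 → $215
+0x08: 00 bc ⇒ word 0xbc00 (little)
  opcode bits[15:12]=0xb: psh/R
  rd: (w>>8)&0xf=0xc → x12

cpi x2, $215; psh x12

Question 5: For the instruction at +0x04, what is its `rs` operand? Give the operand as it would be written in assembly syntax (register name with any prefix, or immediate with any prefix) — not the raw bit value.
off 0x04: read 80 0b as little → 0x0b80
  opcode bits[15:12]=0x0: sw/RR
  rd@[11:8]=0xb ⇒ x11
  rs@[7:4]=0x8 ⇒ x8

x8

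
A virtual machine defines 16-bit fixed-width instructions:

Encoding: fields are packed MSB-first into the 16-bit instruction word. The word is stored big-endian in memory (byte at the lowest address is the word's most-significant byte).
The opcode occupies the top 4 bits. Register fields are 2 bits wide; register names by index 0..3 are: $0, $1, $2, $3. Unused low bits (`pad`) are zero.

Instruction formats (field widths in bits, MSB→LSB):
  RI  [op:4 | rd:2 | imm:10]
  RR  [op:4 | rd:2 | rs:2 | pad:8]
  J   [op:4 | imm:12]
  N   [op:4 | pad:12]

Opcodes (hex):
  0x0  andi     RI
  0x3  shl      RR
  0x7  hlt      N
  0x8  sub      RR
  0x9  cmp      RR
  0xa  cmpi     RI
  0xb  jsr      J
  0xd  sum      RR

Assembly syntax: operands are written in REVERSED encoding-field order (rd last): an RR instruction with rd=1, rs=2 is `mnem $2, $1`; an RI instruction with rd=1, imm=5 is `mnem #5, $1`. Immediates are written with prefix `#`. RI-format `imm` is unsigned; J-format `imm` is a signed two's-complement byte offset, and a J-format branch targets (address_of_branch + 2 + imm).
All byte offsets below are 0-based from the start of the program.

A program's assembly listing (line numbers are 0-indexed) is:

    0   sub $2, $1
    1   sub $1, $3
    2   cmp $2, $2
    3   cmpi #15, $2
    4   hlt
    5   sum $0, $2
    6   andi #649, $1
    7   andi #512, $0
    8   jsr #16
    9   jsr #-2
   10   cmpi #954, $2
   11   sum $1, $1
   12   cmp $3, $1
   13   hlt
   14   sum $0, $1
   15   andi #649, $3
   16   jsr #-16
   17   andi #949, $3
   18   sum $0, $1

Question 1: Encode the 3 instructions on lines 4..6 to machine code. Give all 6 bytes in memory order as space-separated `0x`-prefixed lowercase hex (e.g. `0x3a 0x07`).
0x70 0x00 0xd8 0x00 0x06 0x89

L4: hlt op=0x7:4|pad=0:12 ⇒ 0x7000 ⇒ big 70 00
L5: sum op=0xd:4|rd=2:2|rs=0:2|pad=0:8 ⇒ 0xd800 ⇒ big d8 00
L6: andi op=0x0:4|rd=1:2|imm=649:10 ⇒ 0x0689 ⇒ big 06 89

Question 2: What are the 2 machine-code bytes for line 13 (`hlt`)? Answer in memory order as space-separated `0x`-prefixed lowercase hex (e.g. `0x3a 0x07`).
13. hlt fields op=0x7:4|pad=0:12 → word 7000h → 70 00

0x70 0x00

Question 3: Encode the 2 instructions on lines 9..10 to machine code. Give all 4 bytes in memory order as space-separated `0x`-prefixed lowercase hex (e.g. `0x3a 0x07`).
0xbf 0xfe 0xab 0xba

9. jsr fields op=0xb:4|imm=-2:12 → word bffeh → bf fe
10. cmpi fields op=0xa:4|rd=2:2|imm=954:10 → word abbah → ab ba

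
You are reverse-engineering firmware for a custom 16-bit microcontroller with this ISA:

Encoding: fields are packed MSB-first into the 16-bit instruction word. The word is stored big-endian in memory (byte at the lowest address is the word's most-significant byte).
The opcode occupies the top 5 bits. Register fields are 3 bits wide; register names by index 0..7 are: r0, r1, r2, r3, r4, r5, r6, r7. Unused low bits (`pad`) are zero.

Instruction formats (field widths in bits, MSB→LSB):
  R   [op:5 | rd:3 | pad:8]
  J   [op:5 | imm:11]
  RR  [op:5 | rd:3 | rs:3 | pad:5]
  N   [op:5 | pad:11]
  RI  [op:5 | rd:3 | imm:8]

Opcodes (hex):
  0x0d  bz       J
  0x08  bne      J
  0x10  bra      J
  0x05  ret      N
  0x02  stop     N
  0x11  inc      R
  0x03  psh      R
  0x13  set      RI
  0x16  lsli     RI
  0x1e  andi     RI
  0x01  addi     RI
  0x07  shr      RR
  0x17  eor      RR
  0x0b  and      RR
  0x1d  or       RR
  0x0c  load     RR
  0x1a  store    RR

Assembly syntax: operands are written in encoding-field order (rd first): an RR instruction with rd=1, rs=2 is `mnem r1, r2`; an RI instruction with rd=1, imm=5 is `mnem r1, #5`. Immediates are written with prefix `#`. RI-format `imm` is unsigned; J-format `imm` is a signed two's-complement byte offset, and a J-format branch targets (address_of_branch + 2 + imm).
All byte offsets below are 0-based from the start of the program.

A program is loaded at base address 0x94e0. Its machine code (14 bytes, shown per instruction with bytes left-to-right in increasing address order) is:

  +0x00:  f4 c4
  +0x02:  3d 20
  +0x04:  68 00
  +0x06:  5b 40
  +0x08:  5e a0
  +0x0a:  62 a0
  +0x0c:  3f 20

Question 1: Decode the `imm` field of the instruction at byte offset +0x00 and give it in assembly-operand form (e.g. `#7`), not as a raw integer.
#196

[00] f4 c4 → 0xf4c4
  op=0xf4c4>>11=0x1e ⇒ andi (RI)
  rd@[10:8]=0x4 ⇒ r4
  imm@[7:0]=0xc4 ⇒ #196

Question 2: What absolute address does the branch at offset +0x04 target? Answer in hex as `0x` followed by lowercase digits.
[04] 68 00 → 0x6800
  op=0x6800>>11=0xd ⇒ bz (J)
  imm@[10:0]=0x0 ⇒ #0
  target = base 0x94e0 + off 0x04 + 2 + imm 0 = 0x94e6

0x94e6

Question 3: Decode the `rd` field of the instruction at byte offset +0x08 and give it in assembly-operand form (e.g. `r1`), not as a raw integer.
r6

@+08  big-endian(5e a0) = 0x5ea0
  opcode bits[15:11]=0xb: and/RR
  rd: (w>>8)&0x7=0x6 → r6
  rs: (w>>5)&0x7=0x5 → r5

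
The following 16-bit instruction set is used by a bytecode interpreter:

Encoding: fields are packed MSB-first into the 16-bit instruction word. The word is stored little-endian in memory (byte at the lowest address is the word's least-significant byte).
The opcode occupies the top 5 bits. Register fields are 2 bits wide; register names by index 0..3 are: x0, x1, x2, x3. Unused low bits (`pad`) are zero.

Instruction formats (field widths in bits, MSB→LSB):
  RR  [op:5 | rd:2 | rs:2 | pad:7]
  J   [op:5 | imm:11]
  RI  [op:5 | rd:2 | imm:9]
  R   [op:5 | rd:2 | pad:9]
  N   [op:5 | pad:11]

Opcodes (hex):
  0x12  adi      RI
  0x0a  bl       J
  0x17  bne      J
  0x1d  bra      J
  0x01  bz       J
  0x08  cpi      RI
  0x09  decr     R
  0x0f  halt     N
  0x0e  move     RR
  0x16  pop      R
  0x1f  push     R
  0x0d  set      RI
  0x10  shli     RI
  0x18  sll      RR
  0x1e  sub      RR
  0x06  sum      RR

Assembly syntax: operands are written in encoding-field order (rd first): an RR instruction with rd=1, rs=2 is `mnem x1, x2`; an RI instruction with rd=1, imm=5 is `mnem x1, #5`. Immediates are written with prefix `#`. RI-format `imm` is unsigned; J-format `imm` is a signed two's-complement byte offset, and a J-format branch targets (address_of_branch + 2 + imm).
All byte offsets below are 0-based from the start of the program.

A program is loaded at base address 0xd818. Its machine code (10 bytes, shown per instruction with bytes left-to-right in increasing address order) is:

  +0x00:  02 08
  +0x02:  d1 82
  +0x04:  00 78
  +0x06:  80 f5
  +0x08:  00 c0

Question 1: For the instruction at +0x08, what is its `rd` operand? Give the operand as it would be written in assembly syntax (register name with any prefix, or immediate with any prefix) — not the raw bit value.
x0

off 0x08: read 00 c0 as little → 0xc000
  opcode bits[15:11]=0x18: sll/RR
  [10:9] rd=0 = x0
  [8:7] rs=0 = x0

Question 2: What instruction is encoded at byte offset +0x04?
halt

off 0x04: read 00 78 as little → 0x7800
  top 5b → 0xf → halt [N]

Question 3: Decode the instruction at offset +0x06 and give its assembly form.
sub x2, x3

[06] 80 f5 → 0xf580
  opcode bits[15:11]=0x1e: sub/RR
  rd: (w>>9)&0x3=0x2 → x2
  rs: (w>>7)&0x3=0x3 → x3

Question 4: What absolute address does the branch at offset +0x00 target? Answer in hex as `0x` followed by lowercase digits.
0xd81c

[00] 02 08 → 0x0802
  opcode bits[15:11]=0x1: bz/J
  imm: (w>>0)&0x7ff=0x2 → #2
  target = base 0xd818 + off 0x00 + 2 + imm 2 = 0xd81c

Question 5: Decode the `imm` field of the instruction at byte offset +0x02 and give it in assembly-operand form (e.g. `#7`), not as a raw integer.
@+02  little-endian(d1 82) = 0x82d1
  op=0x82d1>>11=0x10 ⇒ shli (RI)
  rd@[10:9]=0x1 ⇒ x1
  imm@[8:0]=0xd1 ⇒ #209

#209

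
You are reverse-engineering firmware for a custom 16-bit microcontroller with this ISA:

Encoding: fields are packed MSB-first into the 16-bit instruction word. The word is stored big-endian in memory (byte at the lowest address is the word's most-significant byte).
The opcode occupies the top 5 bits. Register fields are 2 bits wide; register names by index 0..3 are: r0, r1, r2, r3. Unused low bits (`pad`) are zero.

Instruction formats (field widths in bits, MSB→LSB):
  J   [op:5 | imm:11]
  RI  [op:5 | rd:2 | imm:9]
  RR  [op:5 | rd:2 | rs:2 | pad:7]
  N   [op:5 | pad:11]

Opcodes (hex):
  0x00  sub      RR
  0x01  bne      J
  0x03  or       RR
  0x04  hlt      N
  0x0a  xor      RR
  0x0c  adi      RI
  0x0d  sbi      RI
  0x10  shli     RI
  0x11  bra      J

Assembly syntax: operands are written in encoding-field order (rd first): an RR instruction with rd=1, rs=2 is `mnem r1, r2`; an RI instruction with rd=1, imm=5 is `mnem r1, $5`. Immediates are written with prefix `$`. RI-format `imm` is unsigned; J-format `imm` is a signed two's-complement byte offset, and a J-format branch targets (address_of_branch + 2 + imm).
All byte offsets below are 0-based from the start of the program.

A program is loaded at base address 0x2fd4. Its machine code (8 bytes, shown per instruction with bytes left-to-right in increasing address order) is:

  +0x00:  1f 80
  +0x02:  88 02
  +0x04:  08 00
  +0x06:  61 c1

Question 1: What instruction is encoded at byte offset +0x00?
[00] 1f 80 → 0x1f80
  top 5b → 0x3 → or [RR]
  rd@[10:9]=0x3 ⇒ r3
  rs@[8:7]=0x3 ⇒ r3

or r3, r3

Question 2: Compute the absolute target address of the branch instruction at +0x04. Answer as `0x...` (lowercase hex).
@+04  big-endian(08 00) = 0x0800
  op=0x0800>>11=0x1 ⇒ bne (J)
  [10:0] imm=0 = $0
  target = base 0x2fd4 + off 0x04 + 2 + imm 0 = 0x2fda

0x2fda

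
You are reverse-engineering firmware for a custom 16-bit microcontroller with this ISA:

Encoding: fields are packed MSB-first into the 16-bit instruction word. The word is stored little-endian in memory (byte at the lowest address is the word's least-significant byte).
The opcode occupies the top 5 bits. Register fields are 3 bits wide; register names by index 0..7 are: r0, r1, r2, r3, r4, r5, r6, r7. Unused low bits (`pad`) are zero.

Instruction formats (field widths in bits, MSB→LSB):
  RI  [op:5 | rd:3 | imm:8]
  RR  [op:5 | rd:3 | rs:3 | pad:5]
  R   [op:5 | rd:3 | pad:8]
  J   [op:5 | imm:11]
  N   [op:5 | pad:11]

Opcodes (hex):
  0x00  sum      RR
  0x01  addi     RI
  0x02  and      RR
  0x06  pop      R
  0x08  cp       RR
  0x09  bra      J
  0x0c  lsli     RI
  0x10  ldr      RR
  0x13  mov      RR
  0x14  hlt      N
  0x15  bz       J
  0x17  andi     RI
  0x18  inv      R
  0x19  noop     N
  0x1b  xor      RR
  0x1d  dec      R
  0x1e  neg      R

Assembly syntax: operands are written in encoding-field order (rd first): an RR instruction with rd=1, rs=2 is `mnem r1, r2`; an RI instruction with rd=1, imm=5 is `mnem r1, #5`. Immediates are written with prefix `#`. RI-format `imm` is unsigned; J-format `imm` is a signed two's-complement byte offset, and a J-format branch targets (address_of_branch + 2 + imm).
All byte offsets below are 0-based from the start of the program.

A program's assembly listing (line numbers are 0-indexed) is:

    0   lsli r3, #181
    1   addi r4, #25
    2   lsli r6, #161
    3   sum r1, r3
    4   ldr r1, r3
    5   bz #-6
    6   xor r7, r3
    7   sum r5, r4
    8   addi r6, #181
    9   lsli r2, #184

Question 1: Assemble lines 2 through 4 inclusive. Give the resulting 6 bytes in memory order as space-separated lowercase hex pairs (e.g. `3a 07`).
a1 66 60 01 60 81

line 2 (lsli): pack op=0xc:5|rd=6:3|imm=161:8 = 0x66a1; little→ a1 66
line 3 (sum): pack op=0x0:5|rd=1:3|rs=3:3|pad=0:5 = 0x0160; little→ 60 01
line 4 (ldr): pack op=0x10:5|rd=1:3|rs=3:3|pad=0:5 = 0x8160; little→ 60 81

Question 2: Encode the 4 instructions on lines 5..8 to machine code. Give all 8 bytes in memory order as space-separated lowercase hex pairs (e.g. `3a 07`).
line 5 (bz): pack op=0x15:5|imm=-6:11 = 0xaffa; little→ fa af
line 6 (xor): pack op=0x1b:5|rd=7:3|rs=3:3|pad=0:5 = 0xdf60; little→ 60 df
line 7 (sum): pack op=0x0:5|rd=5:3|rs=4:3|pad=0:5 = 0x0580; little→ 80 05
line 8 (addi): pack op=0x1:5|rd=6:3|imm=181:8 = 0x0eb5; little→ b5 0e

fa af 60 df 80 05 b5 0e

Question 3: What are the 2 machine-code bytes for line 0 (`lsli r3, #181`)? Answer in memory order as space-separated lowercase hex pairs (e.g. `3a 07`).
b5 63

L0: lsli op=0xc:5|rd=3:3|imm=181:8 ⇒ 0x63b5 ⇒ little b5 63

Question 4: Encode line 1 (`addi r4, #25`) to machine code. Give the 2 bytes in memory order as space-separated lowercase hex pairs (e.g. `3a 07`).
19 0c

line 1 (addi): pack op=0x1:5|rd=4:3|imm=25:8 = 0x0c19; little→ 19 0c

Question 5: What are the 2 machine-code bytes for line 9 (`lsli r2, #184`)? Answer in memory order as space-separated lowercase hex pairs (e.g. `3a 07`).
b8 62

L9: lsli op=0xc:5|rd=2:3|imm=184:8 ⇒ 0x62b8 ⇒ little b8 62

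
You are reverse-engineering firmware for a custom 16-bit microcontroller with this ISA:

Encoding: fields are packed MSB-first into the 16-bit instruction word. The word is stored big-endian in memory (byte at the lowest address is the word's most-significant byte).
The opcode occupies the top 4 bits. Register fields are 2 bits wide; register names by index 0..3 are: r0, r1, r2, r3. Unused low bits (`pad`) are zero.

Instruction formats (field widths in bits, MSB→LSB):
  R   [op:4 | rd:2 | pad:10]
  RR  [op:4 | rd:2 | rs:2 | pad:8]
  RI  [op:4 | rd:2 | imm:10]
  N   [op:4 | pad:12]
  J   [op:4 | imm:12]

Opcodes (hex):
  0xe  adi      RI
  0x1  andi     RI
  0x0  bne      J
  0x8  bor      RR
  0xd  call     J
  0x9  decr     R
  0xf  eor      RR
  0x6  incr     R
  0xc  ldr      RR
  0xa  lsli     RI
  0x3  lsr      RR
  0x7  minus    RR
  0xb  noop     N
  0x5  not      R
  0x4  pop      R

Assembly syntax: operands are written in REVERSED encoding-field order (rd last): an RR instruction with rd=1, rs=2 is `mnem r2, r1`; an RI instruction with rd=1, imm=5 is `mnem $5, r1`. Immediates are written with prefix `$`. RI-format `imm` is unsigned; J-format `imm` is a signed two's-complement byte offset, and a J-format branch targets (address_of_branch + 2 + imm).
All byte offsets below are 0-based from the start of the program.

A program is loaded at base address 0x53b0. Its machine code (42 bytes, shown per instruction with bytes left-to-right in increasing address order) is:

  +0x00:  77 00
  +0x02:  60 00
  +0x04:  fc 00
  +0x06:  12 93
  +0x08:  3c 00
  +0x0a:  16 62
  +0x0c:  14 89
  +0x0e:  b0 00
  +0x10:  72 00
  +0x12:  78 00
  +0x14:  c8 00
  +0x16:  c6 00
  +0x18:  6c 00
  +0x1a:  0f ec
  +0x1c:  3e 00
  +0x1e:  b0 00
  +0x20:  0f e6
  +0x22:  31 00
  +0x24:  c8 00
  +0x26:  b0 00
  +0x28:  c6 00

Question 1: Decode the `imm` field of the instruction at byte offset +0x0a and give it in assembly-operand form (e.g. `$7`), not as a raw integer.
$610

@+0a  big-endian(16 62) = 0x1662
  opcode bits[15:12]=0x1: andi/RI
  rd@[11:10]=0x1 ⇒ r1
  imm@[9:0]=0x262 ⇒ $610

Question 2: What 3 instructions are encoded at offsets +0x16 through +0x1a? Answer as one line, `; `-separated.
ldr r2, r1; incr r3; bne $-20

off 0x16: read c6 00 as big → 0xc600
  opcode bits[15:12]=0xc: ldr/RR
  rd: (w>>10)&0x3=0x1 → r1
  rs: (w>>8)&0x3=0x2 → r2
off 0x18: read 6c 00 as big → 0x6c00
  opcode bits[15:12]=0x6: incr/R
  rd: (w>>10)&0x3=0x3 → r3
off 0x1a: read 0f ec as big → 0x0fec
  opcode bits[15:12]=0x0: bne/J
  imm: (w>>0)&0xfff=0xfec (s12→-20) → $-20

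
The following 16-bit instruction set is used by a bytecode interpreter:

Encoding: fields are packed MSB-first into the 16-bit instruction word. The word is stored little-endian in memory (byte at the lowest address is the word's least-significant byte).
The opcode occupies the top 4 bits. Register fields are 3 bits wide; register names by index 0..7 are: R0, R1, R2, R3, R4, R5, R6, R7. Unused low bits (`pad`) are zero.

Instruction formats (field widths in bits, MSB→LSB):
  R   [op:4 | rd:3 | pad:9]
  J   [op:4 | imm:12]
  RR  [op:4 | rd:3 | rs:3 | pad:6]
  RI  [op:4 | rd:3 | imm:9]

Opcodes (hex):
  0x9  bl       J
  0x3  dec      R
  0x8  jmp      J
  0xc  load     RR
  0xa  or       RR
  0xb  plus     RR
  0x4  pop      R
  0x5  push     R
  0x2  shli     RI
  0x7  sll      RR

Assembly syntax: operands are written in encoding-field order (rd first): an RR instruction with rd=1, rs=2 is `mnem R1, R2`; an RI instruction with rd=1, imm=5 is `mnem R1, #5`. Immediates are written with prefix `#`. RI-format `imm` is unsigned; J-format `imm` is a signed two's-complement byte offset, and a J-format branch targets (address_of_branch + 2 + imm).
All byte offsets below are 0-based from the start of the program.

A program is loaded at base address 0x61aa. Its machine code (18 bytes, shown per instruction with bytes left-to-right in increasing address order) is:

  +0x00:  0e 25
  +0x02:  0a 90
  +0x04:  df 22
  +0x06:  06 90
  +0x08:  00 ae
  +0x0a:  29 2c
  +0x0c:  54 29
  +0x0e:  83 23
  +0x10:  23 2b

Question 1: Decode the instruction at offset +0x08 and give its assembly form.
or R7, R0

[08] 00 ae → 0xae00
  opcode bits[15:12]=0xa: or/RR
  rd: (w>>9)&0x7=0x7 → R7
  rs: (w>>6)&0x7=0x0 → R0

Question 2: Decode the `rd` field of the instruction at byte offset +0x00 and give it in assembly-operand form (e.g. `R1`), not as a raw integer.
+0x00: 0e 25 ⇒ word 0x250e (little)
  op=0x250e>>12=0x2 ⇒ shli (RI)
  rd: (w>>9)&0x7=0x2 → R2
  imm: (w>>0)&0x1ff=0x10e → #270

R2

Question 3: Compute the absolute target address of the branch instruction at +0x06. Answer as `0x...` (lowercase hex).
0x61b8

+0x06: 06 90 ⇒ word 0x9006 (little)
  top 4b → 0x9 → bl [J]
  imm: (w>>0)&0xfff=0x6 → #6
  target = base 0x61aa + off 0x06 + 2 + imm 6 = 0x61b8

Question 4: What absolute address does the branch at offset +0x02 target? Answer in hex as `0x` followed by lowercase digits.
0x61b8

off 0x02: read 0a 90 as little → 0x900a
  top 4b → 0x9 → bl [J]
  imm@[11:0]=0xa ⇒ #10
  target = base 0x61aa + off 0x02 + 2 + imm 10 = 0x61b8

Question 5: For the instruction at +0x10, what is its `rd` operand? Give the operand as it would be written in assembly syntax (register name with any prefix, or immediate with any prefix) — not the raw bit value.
@+10  little-endian(23 2b) = 0x2b23
  op=0x2b23>>12=0x2 ⇒ shli (RI)
  [11:9] rd=5 = R5
  [8:0] imm=291 = #291

R5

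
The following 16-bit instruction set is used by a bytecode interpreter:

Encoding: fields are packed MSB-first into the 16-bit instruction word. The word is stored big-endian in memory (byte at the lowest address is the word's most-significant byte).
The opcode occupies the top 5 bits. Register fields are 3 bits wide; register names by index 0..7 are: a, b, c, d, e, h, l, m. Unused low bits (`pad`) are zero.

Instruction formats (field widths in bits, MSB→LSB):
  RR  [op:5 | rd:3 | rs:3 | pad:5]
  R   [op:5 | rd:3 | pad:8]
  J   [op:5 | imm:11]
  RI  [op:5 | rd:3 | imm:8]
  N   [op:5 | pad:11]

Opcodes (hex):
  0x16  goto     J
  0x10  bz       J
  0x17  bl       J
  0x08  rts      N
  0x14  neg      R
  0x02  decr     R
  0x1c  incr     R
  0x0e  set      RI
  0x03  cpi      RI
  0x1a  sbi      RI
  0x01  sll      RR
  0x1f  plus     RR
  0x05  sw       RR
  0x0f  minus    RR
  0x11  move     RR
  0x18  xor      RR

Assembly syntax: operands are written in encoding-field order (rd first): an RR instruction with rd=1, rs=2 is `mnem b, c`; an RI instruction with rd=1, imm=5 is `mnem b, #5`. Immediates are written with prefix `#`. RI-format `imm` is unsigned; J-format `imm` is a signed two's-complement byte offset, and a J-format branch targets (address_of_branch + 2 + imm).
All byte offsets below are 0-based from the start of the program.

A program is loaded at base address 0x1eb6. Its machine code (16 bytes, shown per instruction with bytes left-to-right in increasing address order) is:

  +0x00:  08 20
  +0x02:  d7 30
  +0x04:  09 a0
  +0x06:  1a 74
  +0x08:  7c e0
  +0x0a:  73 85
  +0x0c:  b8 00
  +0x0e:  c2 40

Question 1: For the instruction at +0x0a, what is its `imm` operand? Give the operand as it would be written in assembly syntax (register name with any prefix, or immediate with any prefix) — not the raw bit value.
#133

[0a] 73 85 → 0x7385
  opcode bits[15:11]=0xe: set/RI
  rd@[10:8]=0x3 ⇒ d
  imm@[7:0]=0x85 ⇒ #133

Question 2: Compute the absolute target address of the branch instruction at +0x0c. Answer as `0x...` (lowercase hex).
+0x0c: b8 00 ⇒ word 0xb800 (big)
  top 5b → 0x17 → bl [J]
  [10:0] imm=0 = #0
  target = base 0x1eb6 + off 0x0c + 2 + imm 0 = 0x1ec4

0x1ec4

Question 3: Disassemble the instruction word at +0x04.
sll b, h

+0x04: 09 a0 ⇒ word 0x09a0 (big)
  top 5b → 0x1 → sll [RR]
  rd: (w>>8)&0x7=0x1 → b
  rs: (w>>5)&0x7=0x5 → h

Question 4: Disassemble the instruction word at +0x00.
sll a, b

@+00  big-endian(08 20) = 0x0820
  top 5b → 0x1 → sll [RR]
  rd: (w>>8)&0x7=0x0 → a
  rs: (w>>5)&0x7=0x1 → b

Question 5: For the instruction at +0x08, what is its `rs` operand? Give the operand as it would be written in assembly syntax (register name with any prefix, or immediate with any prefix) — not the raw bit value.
[08] 7c e0 → 0x7ce0
  top 5b → 0xf → minus [RR]
  [10:8] rd=4 = e
  [7:5] rs=7 = m

m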